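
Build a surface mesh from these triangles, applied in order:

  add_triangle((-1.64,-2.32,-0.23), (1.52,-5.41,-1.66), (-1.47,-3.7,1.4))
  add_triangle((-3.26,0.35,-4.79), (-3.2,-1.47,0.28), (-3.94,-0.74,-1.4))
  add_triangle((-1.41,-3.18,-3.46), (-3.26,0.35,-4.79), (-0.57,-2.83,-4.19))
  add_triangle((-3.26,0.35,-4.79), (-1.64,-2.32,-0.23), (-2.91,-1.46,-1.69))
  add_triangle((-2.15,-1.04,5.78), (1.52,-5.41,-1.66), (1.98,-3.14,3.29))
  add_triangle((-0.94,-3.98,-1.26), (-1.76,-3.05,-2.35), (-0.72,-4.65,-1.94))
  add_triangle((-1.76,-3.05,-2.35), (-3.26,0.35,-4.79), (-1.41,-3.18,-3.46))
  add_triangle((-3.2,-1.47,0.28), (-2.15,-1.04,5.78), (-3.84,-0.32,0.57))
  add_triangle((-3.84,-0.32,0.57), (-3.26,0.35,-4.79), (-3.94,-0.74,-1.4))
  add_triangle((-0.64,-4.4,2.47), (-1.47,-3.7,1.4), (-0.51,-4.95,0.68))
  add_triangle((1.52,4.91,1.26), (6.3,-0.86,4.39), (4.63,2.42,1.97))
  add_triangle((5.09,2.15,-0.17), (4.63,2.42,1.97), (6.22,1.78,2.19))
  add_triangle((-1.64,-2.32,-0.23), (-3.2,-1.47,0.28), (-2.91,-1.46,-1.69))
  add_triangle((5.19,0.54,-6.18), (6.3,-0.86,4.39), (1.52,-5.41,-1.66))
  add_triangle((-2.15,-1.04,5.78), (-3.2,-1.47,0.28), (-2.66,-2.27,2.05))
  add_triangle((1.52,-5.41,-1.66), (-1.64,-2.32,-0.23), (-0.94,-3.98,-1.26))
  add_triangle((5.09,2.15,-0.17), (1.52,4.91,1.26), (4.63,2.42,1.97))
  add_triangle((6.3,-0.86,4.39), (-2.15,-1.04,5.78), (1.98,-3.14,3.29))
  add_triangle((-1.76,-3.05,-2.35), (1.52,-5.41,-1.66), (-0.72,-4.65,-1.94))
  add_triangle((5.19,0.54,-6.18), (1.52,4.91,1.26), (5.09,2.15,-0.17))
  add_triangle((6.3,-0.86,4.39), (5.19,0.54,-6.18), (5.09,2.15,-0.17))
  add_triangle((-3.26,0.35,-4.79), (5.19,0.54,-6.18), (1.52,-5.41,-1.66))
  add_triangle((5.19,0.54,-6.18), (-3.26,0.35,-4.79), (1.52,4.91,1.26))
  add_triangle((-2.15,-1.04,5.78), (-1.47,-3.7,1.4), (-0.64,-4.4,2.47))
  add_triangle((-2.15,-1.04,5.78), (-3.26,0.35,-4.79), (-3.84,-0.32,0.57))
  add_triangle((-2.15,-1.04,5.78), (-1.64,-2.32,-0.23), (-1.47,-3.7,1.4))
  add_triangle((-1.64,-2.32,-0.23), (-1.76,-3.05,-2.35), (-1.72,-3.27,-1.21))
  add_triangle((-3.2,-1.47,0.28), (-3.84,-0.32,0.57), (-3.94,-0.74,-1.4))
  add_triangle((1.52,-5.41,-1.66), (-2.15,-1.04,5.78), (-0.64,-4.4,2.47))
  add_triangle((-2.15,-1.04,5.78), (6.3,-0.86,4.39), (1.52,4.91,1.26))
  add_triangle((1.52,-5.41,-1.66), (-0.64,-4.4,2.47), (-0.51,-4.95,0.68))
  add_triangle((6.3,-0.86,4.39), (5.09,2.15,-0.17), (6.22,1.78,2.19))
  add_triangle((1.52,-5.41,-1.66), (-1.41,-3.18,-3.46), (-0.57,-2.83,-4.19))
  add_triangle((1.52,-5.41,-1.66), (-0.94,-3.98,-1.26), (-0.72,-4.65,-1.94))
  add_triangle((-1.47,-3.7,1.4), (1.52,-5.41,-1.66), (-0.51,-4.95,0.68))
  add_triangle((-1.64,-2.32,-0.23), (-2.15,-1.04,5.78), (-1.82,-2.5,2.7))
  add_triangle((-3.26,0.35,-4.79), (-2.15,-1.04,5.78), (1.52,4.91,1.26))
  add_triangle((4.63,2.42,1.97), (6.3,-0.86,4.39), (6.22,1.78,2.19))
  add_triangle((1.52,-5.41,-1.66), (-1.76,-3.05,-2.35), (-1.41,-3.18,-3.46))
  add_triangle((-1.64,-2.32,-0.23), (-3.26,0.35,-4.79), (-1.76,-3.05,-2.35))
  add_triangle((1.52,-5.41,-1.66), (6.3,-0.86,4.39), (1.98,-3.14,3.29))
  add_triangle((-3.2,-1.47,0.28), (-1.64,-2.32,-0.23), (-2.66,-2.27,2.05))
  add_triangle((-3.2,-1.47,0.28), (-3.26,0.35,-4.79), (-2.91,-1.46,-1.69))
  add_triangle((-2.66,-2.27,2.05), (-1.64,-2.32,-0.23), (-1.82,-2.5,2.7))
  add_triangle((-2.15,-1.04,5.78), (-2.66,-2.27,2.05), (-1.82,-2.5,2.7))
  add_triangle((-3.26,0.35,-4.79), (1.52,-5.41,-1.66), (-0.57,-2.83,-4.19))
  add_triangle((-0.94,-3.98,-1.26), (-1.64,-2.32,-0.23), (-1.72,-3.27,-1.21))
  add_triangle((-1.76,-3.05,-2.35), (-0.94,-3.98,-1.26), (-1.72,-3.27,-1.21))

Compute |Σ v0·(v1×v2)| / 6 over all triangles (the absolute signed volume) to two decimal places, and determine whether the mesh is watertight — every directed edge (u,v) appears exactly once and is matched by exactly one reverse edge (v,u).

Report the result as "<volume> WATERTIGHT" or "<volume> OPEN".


379.99 WATERTIGHT

Per-triangle v0·(v1×v2)/6:
  t1: +4.1488
  t2: +1.1769
  t3: +3.8874
  t4: +1.4077
  t5: +15.4035
  t6: +0.6700
  t7: +2.8703
  t8: +4.3130
  t9: +2.1792
  t10: +1.5384
  t11: +7.3941
  t12: +2.4716
  t13: +1.6003
  t14: +57.0794
  t15: +3.0749
  t16: +0.9744
  t17: +7.1763
  t18: +19.2559
  t19: +1.3730
  t20: +19.9108
  t21: +24.3905
  t22: +41.6781
  t23: +37.4745
  t24: +4.5431
  t25: -0.7329
  t26: +3.5724
  t27: +0.3327
  t28: +1.4772
  t29: +1.9060
  t30: +39.3895
  t31: +2.8272
  t32: +3.8554
  t33: +3.8411
  t34: +0.8816
  t35: +0.6304
  t36: -1.4927
  t37: +23.9678
  t38: +3.4035
  t39: +2.9247
  t40: +3.5158
  t41: +18.6286
  t42: +1.7271
  t43: +2.2497
  t44: +1.1565
  t45: +2.1878
  t46: -3.4411
  t47: +0.4437
  t48: +0.7498
Σ = +379.9940 → |volume| = 379.99

Directed edges: 144 total, each appears once with its reverse present → watertight.


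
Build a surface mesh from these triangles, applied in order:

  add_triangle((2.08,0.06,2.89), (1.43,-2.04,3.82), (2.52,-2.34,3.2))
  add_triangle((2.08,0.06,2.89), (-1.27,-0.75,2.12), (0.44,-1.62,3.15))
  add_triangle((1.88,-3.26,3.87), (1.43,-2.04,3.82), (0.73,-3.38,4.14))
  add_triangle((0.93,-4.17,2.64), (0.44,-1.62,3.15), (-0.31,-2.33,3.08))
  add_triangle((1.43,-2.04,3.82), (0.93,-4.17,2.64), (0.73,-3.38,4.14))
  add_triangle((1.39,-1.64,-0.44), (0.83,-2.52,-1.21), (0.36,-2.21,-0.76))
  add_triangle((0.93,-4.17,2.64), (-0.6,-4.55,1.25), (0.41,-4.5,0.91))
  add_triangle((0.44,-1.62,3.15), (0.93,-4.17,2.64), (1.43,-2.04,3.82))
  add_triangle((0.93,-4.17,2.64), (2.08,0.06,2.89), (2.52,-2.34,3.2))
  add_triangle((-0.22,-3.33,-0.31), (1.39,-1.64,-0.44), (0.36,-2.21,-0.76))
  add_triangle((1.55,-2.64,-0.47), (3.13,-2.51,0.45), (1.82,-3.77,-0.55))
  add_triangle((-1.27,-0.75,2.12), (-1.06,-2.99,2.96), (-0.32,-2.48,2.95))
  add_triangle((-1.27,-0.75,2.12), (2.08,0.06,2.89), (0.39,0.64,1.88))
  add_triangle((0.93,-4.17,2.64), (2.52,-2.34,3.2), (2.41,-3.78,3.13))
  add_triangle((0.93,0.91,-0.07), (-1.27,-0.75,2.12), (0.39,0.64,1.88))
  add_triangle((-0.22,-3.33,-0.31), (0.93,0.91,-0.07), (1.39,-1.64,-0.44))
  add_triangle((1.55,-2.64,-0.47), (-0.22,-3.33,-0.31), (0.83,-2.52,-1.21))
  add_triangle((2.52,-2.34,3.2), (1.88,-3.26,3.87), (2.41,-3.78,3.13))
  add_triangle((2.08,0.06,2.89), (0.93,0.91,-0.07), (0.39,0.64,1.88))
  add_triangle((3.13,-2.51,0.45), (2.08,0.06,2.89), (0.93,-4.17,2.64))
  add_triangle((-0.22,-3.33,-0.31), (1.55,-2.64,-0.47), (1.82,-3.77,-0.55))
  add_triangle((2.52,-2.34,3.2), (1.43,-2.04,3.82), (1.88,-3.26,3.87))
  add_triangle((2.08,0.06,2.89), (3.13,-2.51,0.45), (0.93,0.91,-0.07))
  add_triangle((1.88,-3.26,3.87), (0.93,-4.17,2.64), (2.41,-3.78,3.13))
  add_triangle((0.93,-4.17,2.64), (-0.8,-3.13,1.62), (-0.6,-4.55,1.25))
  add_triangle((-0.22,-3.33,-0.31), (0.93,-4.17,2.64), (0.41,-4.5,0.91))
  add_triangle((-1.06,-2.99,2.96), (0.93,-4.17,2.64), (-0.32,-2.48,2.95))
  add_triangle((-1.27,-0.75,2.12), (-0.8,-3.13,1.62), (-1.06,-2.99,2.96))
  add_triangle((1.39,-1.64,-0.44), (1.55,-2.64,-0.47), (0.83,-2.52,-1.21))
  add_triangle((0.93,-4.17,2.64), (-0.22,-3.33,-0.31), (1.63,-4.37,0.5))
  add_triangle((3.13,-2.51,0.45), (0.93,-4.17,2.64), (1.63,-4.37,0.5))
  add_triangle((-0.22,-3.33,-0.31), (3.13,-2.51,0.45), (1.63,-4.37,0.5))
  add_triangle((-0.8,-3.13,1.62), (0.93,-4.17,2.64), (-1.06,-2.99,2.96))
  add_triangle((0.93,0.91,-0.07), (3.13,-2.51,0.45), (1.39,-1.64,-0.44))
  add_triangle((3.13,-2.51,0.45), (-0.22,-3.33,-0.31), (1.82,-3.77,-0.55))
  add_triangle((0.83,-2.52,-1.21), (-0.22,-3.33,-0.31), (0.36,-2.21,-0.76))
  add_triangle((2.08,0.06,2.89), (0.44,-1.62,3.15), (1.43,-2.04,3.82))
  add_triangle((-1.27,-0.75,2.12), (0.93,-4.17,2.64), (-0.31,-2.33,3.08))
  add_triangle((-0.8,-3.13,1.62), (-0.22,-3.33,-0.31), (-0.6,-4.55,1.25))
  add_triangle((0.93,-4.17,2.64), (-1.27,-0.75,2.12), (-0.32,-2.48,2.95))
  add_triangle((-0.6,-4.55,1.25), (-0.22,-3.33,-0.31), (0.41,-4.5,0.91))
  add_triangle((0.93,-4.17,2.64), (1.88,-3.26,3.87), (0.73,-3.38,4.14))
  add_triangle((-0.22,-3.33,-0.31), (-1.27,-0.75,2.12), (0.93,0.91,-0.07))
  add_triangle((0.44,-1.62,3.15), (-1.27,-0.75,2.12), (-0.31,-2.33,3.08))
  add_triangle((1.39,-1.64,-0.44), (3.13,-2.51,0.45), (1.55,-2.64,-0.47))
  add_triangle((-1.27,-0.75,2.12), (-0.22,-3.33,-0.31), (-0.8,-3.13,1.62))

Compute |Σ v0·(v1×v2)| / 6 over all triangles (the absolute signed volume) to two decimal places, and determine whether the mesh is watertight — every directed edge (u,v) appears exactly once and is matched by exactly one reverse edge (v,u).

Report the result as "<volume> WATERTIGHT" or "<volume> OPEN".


Per-triangle v0·(v1×v2)/6:
  t1: +1.7506
  t2: +1.5709
  t3: +0.9438
  t4: +1.3127
  t5: -1.3972
  t6: -0.1612
  t7: +1.5033
  t8: +1.3013
  t9: -1.5658
  t10: -0.3802
  t11: +0.2436
  t12: +0.6315
  t13: +1.1776
  t14: -0.8483
  t15: +0.0647
  t16: -0.0101
  t17: +0.8095
  t18: +0.9160
  t19: +0.7066
  t20: +6.8875
  t21: +0.0670
  t22: +0.8311
  t23: +2.4216
  t24: +1.3765
  t25: +1.2919
  t26: -0.2996
  t27: +1.0086
  t28: +0.5273
  t29: +0.1854
  t30: +2.6180
  t31: +3.5300
  t32: +0.9307
  t33: +1.5449
  t34: +0.6085
  t35: +1.1492
  t36: +0.0326
  t37: +0.7941
  t38: +0.6545
  t39: +0.2334
  t40: -0.3801
  t41: +0.8778
  t42: +1.6326
  t43: -0.9524
  t44: +0.7456
  t45: +0.2764
  t46: +0.5737
Σ = +37.7363 → |volume| = 37.74

Directed edges: 138 total, each appears once with its reverse present → watertight.

37.74 WATERTIGHT


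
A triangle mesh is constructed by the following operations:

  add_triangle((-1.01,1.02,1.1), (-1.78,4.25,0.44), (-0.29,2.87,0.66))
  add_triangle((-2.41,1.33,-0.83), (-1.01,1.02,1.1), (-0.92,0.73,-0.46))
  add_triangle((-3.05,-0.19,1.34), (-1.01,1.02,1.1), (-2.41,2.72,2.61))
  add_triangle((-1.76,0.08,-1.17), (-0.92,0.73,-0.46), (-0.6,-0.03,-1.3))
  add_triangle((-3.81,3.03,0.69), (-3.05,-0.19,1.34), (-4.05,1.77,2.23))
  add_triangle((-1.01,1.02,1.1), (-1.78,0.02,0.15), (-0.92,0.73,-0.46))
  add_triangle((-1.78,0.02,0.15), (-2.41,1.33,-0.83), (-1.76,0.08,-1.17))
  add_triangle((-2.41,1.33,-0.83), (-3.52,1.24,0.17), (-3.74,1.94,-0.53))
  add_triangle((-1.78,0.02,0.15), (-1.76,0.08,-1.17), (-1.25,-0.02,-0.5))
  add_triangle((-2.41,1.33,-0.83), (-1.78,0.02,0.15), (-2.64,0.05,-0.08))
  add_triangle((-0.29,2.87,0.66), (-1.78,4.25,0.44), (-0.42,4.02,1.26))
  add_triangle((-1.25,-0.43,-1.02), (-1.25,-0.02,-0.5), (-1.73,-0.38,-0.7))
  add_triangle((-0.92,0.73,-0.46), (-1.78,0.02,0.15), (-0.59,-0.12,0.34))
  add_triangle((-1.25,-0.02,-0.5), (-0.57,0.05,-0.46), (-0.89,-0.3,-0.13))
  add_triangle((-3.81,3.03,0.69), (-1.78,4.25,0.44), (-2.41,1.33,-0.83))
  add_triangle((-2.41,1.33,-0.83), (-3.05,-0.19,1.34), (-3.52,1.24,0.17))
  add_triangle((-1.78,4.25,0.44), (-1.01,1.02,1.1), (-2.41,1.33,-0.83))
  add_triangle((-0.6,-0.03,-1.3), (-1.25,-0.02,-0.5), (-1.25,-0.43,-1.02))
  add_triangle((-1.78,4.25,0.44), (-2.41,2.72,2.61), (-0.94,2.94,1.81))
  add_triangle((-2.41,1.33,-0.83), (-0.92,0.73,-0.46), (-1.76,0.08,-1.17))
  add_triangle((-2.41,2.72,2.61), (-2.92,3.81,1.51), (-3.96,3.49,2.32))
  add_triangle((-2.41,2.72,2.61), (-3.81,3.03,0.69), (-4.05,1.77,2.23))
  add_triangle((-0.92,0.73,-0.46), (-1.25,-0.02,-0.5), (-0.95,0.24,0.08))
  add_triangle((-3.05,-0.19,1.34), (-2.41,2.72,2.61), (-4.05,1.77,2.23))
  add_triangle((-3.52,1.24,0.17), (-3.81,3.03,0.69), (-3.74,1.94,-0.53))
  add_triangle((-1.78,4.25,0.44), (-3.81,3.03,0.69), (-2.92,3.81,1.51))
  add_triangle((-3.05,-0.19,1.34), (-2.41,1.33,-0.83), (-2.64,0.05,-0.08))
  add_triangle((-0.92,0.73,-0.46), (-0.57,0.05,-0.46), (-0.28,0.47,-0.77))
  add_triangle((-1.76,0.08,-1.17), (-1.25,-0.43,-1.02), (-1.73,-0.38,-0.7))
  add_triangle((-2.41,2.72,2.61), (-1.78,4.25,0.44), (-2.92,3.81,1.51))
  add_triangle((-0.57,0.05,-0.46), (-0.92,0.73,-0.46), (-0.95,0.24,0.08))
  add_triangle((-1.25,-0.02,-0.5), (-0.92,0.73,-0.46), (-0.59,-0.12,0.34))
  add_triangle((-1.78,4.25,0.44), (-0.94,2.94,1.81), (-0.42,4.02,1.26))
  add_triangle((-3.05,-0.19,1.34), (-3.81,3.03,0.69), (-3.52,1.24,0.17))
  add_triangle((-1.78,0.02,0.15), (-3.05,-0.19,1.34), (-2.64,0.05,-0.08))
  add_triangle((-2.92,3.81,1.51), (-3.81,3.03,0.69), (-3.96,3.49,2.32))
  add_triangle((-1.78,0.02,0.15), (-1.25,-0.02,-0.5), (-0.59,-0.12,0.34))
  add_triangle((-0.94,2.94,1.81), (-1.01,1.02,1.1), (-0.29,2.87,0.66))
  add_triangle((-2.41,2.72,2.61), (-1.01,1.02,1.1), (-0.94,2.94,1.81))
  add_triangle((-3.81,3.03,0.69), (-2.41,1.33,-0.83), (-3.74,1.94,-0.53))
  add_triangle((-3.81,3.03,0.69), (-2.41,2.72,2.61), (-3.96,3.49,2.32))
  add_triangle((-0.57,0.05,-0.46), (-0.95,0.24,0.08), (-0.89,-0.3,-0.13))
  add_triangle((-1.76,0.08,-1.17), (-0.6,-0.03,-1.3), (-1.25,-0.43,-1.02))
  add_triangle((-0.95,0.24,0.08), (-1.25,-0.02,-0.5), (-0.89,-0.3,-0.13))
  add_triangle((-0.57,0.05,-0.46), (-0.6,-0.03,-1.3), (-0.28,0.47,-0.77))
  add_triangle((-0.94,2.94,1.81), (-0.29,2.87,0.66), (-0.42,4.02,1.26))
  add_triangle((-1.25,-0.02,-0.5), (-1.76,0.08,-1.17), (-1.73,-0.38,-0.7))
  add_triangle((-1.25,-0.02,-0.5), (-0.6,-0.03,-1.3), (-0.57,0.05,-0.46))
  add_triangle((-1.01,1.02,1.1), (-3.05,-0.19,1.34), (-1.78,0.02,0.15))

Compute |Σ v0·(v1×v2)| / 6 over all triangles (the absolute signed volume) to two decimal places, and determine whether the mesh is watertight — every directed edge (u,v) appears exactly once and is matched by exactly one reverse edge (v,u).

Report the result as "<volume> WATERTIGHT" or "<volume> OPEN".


Per-triangle v0·(v1×v2)/6:
  t1: -0.7922
  t2: +0.1559
  t3: +0.1036
  t4: +0.1794
  t5: +1.7599
  t6: -0.3775
  t7: +0.4911
  t8: +0.1451
  t9: +0.0241
  t10: -0.1107
  t11: +0.2203
  t12: -0.0375
  t13: +0.0418
  t14: +0.0110
  t15: +2.2356
  t16: +0.3655
  t17: -1.7046
  t18: -0.0883
  t19: +1.8358
  t20: +0.1016
  t21: +1.0567
  t22: +2.7659
  t23: +0.0763
  t24: +0.9371
  t25: +0.8884
  t26: +1.6548
  t27: +0.7270
  t28: -0.0455
  t29: +0.0897
  t30: +1.1800
  t31: -0.0480
  t32: -0.0872
  t33: +1.1735
  t34: +1.5564
  t35: -0.0136
  t36: +1.3020
  t37: +0.0257
  t38: -0.2258
  t39: +0.0428
  t40: +0.3821
  t41: -0.3474
  t42: -0.0392
  t43: +0.1255
  t44: +0.0394
  t45: -0.0388
  t46: -0.0957
  t47: +0.0344
  t48: -0.0140
  t49: -0.3916
Σ = +17.2707 → |volume| = 17.27

Directed edges: 147 total; 3 unmatched, e.g. (-0.92,0.73,-0.46)→(-0.6,-0.03,-1.3) → open.

17.27 OPEN


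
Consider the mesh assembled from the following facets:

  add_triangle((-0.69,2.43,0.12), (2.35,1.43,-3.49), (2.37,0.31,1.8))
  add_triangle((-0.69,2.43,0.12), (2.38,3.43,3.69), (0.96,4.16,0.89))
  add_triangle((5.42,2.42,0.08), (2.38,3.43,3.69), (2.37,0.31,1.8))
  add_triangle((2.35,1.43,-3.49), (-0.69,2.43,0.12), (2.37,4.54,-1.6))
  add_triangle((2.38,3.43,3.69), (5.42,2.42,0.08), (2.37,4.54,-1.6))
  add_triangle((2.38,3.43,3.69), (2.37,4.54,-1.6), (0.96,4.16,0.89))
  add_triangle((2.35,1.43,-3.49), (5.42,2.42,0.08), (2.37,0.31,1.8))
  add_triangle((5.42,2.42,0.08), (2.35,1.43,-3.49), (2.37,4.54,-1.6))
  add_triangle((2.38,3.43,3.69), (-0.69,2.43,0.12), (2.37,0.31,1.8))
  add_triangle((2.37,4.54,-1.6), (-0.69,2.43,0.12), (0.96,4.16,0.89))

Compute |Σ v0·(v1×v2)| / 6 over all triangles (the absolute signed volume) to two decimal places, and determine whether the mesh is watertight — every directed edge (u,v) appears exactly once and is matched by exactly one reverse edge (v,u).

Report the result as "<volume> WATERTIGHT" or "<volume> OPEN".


40.42 WATERTIGHT

Per-triangle v0·(v1×v2)/6:
  t1: -5.5367
  t2: +2.1232
  t3: +6.2447
  t4: +3.2405
  t5: +14.9918
  t6: +5.5421
  t7: +1.7752
  t8: +10.5236
  t9: -1.0805
  t10: +2.5964
Σ = +40.4203 → |volume| = 40.42

Directed edges: 30 total, each appears once with its reverse present → watertight.


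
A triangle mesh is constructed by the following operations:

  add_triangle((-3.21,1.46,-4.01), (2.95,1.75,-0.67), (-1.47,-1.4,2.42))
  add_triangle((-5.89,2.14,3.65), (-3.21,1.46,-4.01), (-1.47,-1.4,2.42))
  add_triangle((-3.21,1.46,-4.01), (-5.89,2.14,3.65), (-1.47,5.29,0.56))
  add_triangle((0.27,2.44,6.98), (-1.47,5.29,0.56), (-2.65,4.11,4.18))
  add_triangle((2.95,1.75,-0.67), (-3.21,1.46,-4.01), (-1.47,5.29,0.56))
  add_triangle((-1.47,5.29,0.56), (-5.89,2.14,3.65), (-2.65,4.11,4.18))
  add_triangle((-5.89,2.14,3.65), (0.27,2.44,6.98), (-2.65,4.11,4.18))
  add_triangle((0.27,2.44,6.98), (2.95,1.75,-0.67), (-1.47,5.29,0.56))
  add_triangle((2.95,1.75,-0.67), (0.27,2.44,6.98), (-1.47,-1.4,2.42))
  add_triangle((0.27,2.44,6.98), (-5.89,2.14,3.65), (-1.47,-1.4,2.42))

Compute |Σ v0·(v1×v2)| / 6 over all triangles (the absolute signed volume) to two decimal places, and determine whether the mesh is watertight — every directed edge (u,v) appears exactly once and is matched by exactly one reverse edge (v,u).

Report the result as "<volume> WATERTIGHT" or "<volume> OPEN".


Per-triangle v0·(v1×v2)/6:
  t1: -2.2205
  t2: +10.9552
  t3: +27.9075
  t4: +12.0665
  t5: +14.7318
  t6: +12.9326
  t7: +15.7584
  t8: +21.0794
  t9: +4.1662
  t10: +17.3300
Σ = +134.7070 → |volume| = 134.71

Directed edges: 30 total, each appears once with its reverse present → watertight.

134.71 WATERTIGHT


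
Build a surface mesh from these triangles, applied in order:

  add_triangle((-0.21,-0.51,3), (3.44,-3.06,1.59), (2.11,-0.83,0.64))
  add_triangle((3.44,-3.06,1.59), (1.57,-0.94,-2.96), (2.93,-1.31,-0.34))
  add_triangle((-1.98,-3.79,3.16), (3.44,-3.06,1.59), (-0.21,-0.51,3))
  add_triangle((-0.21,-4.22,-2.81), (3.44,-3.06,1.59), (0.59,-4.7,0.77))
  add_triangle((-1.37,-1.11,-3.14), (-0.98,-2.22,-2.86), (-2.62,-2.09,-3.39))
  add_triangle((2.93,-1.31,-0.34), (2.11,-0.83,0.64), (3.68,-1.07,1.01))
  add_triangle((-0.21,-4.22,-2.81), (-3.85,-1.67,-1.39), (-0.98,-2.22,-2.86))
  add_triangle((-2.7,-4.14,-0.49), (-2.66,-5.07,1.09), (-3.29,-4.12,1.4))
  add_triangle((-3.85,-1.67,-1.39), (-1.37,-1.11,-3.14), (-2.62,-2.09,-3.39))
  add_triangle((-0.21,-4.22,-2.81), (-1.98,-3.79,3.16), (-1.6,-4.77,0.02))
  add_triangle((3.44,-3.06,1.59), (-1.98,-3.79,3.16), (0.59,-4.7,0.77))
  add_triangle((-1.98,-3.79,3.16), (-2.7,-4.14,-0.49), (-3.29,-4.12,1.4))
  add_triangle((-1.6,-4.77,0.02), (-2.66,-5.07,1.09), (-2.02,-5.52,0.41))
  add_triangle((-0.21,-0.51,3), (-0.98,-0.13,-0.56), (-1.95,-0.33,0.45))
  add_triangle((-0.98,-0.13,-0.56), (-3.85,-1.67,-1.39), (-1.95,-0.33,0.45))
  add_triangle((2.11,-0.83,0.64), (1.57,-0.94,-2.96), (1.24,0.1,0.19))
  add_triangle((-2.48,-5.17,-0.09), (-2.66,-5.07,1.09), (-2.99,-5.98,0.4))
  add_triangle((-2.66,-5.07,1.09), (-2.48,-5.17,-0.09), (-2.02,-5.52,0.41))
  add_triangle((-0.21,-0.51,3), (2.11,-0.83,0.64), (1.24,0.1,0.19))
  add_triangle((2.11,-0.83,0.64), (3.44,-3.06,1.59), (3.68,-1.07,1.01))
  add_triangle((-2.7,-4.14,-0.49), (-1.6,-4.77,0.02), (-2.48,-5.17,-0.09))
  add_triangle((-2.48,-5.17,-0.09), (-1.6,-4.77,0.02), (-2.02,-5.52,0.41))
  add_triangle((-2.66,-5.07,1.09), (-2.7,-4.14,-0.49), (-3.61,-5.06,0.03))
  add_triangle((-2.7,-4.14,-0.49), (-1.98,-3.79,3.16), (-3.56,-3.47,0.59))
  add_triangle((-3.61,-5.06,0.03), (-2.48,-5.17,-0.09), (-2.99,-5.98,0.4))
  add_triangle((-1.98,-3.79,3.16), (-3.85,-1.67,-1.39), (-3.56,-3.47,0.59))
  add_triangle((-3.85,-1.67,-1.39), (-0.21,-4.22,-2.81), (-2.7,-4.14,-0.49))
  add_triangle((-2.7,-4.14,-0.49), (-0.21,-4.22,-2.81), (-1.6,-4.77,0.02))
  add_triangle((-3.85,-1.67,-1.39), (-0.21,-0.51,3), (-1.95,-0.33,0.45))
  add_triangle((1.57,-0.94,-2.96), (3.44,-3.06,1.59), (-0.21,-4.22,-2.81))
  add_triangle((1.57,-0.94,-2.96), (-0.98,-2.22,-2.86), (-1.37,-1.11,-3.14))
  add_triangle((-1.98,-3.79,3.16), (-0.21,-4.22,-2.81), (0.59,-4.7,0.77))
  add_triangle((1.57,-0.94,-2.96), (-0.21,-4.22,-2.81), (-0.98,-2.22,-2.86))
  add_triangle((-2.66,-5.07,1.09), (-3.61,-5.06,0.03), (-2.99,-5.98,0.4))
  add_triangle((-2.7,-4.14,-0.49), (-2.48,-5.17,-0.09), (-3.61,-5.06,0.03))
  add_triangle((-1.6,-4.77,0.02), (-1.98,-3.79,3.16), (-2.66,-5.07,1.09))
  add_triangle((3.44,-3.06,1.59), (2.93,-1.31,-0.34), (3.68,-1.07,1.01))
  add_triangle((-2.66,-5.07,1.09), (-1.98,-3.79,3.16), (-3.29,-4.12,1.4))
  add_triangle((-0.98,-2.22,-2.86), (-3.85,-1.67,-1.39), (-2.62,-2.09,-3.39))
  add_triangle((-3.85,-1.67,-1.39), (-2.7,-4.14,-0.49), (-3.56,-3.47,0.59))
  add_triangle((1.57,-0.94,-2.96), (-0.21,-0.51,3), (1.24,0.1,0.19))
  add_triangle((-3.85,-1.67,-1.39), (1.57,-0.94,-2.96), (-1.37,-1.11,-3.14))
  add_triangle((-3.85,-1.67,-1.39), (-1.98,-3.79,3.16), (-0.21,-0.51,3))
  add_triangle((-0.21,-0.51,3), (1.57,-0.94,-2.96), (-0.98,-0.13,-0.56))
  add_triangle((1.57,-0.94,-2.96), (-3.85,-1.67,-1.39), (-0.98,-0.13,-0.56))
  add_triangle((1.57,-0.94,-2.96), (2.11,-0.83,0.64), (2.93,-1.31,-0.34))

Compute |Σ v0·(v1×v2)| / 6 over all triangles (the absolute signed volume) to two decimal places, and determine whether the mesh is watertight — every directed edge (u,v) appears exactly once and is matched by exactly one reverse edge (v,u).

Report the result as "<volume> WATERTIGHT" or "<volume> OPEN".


89.00 WATERTIGHT

Per-triangle v0·(v1×v2)/6:
  t1: +1.7250
  t2: +2.2958
  t3: +8.2291
  t4: +7.7506
  t5: +0.8468
  t6: -0.1690
  t7: +3.4908
  t8: +1.5453
  t9: +0.8097
  t10: +1.4200
  t11: +8.1723
  t12: -2.1420
  t13: -0.1520
  t14: -0.0868
  t15: +0.2868
  t16: +0.7314
  t17: +0.0243
  t18: +0.7369
  t19: +0.5945
  t20: -0.0088
  t21: +0.1844
  t22: +0.2443
  t23: -0.6421
  t24: +3.5689
  t25: +0.5014
  t26: +1.2611
  t27: +6.4931
  t28: +3.4341
  t29: +1.3283
  t30: +10.0222
  t31: +1.8254
  t32: +8.2068
  t33: +2.9987
  t34: +0.8467
  t35: +0.4986
  t36: +1.7958
  t37: +1.6269
  t38: +2.2398
  t39: +1.2815
  t40: +2.9734
  t41: -0.9945
  t42: -1.5844
  t43: +4.7435
  t44: -0.8889
  t45: +0.8823
  t46: +0.0509
Σ = +88.9988 → |volume| = 89.00

Directed edges: 138 total, each appears once with its reverse present → watertight.


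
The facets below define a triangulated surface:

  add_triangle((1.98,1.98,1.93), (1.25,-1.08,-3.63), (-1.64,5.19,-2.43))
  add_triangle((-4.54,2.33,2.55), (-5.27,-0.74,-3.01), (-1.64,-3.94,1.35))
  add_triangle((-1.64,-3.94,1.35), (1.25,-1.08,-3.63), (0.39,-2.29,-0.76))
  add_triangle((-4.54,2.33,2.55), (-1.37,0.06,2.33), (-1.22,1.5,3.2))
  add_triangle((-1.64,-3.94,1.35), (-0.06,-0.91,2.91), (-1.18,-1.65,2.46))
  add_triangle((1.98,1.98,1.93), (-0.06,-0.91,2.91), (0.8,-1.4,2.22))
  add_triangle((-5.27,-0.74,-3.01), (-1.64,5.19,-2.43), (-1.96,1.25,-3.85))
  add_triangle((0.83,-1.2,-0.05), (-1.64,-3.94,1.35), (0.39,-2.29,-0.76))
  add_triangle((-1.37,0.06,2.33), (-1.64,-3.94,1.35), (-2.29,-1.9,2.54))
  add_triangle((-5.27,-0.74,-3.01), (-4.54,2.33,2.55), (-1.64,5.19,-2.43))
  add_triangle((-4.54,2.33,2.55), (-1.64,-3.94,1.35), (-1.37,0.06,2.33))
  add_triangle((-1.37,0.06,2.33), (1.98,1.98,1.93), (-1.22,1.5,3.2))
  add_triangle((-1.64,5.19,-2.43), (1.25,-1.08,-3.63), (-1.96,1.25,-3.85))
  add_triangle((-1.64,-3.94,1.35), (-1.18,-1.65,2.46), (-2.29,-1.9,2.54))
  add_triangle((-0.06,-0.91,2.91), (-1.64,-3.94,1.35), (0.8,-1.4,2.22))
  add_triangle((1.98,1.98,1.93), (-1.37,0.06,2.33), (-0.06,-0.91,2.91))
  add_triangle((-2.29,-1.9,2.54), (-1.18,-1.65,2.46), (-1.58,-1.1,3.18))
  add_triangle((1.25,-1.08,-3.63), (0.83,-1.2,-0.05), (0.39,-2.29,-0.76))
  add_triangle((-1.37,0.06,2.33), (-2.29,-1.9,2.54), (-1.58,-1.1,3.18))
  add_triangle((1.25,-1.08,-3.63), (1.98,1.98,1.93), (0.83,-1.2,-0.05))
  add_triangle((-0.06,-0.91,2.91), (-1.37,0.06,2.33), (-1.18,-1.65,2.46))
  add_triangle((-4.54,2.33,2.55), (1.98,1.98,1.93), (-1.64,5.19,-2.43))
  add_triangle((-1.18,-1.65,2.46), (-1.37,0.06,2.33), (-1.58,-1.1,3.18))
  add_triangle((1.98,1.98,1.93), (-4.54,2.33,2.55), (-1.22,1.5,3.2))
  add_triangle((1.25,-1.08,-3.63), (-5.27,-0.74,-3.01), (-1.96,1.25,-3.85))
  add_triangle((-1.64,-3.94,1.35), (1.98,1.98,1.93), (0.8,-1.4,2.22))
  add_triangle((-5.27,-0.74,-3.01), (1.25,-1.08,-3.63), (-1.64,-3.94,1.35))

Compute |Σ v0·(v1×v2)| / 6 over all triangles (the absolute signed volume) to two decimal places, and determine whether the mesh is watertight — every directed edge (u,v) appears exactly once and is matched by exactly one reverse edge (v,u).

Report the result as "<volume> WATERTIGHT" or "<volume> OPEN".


152.80 OPEN

Per-triangle v0·(v1×v2)/6:
  t1: +11.5672
  t2: +22.7181
  t3: +1.8043
  t4: +2.2556
  t5: +1.2381
  t6: +1.7511
  t7: +10.9991
  t8: +0.9418
  t9: -0.5836
  t10: +28.3774
  t11: +5.4374
  t12: +1.2188
  t13: +8.1648
  t14: +1.2534
  t15: +1.9949
  t16: +2.4290
  t17: +0.4582
  t18: +0.9229
  t19: +0.5868
  t20: +2.5875
  t21: +0.9966
  t22: +17.6066
  t23: -0.0705
  t24: +3.6897
  t25: +8.8305
  t26: -1.0476
  t27: +16.6759
Σ = +152.8038 → |volume| = 152.80

Directed edges: 81 total; 3 unmatched, e.g. (0.83,-1.2,-0.05)→(-1.64,-3.94,1.35) → open.


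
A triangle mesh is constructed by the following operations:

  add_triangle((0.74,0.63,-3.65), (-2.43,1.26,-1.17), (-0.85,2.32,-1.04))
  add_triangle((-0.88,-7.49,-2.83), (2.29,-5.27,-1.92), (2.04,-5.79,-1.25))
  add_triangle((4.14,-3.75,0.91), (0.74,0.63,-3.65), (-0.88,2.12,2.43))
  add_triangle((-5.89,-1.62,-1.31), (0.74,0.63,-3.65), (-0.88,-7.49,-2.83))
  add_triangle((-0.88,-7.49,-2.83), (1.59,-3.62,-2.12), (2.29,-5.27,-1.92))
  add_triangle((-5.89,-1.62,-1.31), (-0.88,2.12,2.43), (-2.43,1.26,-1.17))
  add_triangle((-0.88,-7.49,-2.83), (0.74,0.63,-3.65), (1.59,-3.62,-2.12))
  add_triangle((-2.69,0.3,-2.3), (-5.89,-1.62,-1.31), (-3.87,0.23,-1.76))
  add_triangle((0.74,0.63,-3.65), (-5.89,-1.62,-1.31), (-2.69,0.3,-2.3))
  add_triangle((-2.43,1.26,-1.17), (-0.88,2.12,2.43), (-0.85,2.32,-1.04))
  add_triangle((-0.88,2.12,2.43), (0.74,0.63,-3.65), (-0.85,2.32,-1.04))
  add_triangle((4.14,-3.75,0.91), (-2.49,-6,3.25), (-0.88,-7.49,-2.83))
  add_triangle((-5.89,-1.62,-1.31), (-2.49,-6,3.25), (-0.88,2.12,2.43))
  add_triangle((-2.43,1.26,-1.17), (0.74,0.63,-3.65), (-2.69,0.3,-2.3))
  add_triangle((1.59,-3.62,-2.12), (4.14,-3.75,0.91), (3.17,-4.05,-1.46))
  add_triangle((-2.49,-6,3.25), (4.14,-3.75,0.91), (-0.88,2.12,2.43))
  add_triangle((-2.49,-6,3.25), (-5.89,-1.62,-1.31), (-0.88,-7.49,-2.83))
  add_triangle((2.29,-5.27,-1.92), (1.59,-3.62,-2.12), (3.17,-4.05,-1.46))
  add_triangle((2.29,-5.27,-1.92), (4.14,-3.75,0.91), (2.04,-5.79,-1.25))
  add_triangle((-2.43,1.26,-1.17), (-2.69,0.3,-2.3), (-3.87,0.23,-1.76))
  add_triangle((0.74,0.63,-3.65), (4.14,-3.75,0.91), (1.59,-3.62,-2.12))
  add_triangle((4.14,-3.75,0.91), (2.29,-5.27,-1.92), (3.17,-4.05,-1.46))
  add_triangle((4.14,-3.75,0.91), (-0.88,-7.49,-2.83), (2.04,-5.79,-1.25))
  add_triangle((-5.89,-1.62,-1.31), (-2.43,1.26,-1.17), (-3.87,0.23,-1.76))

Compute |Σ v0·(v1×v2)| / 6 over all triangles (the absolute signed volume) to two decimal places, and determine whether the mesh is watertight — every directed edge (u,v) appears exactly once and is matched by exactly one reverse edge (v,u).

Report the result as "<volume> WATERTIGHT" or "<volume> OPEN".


Per-triangle v0·(v1×v2)/6:
  t1: +2.7902
  t2: +3.1635
  t3: +5.8339
  t4: +28.2439
  t5: +2.9109
  t6: +6.4302
  t7: +9.1561
  t8: +1.2444
  t9: +3.1815
  t10: +2.5969
  t11: +1.1344
  t12: +36.7320
  t13: +22.5202
  t14: +2.1889
  t15: -1.2356
  t16: +18.4099
  t17: +40.8093
  t18: +0.9925
  t19: +2.8467
  t20: +0.7688
  t21: +7.9501
  t22: +2.7850
  t23: +2.5399
  t24: +0.9024
Σ = +204.8962 → |volume| = 204.90

Directed edges: 72 total, each appears once with its reverse present → watertight.

204.90 WATERTIGHT


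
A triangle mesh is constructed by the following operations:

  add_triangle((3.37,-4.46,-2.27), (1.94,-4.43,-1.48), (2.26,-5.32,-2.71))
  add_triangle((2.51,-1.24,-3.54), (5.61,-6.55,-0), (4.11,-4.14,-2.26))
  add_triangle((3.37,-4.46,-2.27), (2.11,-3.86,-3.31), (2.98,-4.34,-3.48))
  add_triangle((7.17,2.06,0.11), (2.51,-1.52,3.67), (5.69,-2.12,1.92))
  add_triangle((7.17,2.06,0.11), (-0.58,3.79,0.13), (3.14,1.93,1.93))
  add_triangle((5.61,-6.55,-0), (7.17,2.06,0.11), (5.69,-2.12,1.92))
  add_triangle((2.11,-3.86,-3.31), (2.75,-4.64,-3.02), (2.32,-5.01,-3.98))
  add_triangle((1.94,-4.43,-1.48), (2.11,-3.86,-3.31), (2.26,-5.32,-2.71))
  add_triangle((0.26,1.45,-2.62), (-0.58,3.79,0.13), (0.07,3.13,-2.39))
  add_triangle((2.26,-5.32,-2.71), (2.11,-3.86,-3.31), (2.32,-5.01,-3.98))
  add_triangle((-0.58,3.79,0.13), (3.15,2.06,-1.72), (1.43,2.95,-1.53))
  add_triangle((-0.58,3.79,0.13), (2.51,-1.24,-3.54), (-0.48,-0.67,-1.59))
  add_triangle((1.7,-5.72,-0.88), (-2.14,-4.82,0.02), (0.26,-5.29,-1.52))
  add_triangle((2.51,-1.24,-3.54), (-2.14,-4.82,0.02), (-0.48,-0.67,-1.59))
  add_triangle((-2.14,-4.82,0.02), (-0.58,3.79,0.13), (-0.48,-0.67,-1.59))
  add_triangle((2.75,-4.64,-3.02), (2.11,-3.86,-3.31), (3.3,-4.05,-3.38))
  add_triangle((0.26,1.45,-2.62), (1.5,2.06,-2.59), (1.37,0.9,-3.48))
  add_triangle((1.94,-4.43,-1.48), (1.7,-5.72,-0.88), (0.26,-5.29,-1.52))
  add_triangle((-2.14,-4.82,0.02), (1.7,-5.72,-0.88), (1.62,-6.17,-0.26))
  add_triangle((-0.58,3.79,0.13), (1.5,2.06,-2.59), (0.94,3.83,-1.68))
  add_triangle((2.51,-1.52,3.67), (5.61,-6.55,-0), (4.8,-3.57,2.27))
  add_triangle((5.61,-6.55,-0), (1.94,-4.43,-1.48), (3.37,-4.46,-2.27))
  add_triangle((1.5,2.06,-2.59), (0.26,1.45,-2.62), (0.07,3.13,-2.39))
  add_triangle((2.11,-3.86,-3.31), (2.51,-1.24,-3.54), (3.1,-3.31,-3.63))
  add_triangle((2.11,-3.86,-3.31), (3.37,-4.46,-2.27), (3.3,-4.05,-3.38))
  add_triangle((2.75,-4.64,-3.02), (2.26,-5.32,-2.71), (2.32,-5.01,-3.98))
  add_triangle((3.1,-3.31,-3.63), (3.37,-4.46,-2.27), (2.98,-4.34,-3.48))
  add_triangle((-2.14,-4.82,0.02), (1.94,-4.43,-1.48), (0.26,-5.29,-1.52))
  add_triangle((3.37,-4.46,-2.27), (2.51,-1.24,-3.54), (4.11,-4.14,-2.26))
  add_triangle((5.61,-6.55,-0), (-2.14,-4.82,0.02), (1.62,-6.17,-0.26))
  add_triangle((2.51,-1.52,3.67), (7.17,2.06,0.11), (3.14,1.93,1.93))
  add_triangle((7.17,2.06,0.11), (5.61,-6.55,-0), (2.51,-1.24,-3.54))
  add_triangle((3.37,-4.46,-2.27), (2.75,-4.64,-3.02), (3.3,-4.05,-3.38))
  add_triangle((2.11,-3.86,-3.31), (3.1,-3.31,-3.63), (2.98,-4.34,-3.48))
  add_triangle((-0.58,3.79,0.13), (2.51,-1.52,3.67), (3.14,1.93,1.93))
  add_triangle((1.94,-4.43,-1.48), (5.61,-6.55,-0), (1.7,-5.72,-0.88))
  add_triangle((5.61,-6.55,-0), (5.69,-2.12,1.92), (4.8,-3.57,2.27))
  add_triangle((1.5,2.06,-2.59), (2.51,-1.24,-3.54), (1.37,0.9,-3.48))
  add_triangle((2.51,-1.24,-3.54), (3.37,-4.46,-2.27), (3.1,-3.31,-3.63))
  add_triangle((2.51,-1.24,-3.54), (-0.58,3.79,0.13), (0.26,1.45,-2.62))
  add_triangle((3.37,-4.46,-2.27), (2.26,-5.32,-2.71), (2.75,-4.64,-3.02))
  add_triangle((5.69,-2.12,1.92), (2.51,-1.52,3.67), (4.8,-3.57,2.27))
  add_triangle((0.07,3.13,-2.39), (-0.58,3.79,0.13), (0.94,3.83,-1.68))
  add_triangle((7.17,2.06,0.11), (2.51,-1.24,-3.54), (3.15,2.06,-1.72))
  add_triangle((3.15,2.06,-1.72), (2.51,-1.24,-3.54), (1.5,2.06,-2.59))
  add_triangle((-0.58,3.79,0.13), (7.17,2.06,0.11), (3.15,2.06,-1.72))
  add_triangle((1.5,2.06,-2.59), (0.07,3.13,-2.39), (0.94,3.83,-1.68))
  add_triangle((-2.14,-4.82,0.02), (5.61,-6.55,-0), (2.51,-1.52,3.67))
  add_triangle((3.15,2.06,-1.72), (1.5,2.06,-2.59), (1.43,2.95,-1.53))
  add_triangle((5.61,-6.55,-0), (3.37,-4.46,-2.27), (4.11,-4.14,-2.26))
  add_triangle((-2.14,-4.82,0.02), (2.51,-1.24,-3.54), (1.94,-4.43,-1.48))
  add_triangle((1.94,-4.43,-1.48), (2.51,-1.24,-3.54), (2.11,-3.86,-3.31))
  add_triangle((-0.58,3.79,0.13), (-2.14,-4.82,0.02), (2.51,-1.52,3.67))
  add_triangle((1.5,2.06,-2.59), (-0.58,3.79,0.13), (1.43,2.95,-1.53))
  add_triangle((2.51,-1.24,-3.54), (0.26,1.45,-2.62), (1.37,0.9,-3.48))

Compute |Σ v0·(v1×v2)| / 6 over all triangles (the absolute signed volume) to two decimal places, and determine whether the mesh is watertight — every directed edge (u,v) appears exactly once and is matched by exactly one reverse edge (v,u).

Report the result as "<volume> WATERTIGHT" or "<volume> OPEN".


207.54 OPEN

Per-triangle v0·(v1×v2)/6:
  t1: +1.0158
  t2: +1.3922
  t3: +0.4628
  t4: +11.3861
  t5: +8.7270
  t6: +18.2612
  t7: +0.3017
  t8: -0.3930
  t9: +0.1656
  t10: -0.3670
  t11: +1.4424
  t12: +3.5836
  t13: +3.3577
  t14: +4.4359
  t15: +2.9166
  t16: +0.6572
  t17: +0.8372
  t18: +1.4185
  t19: +2.1922
  t20: -0.4879
  t21: +3.9867
  t22: +3.8680
  t23: +1.0267
  t24: +1.1233
  t25: -1.0305
  t26: +0.8746
  t27: +0.9987
  t28: -1.6994
  t29: +1.9441
  t30: +1.8592
  t31: +9.5003
  t32: +34.7007
  t33: +0.8584
  t34: +0.5101
  t35: +5.3959
  t36: +3.3874
  t37: +5.9488
  t38: +1.5007
  t39: +0.9796
  t40: -2.8482
  t41: +0.8600
  t42: +4.4090
  t43: +1.7793
  t44: +9.0832
  t45: +3.9080
  t46: +8.5527
  t47: +1.3972
  t48: +25.1397
  t49: +1.4489
  t50: +2.5081
  t51: +7.4425
  t52: -1.9658
  t53: +7.0323
  t54: +1.2917
  t55: +0.4643
Σ = +207.5420 → |volume| = 207.54

Directed edges: 165 total; 3 unmatched, e.g. (1.7,-5.72,-0.88)→(1.62,-6.17,-0.26) → open.


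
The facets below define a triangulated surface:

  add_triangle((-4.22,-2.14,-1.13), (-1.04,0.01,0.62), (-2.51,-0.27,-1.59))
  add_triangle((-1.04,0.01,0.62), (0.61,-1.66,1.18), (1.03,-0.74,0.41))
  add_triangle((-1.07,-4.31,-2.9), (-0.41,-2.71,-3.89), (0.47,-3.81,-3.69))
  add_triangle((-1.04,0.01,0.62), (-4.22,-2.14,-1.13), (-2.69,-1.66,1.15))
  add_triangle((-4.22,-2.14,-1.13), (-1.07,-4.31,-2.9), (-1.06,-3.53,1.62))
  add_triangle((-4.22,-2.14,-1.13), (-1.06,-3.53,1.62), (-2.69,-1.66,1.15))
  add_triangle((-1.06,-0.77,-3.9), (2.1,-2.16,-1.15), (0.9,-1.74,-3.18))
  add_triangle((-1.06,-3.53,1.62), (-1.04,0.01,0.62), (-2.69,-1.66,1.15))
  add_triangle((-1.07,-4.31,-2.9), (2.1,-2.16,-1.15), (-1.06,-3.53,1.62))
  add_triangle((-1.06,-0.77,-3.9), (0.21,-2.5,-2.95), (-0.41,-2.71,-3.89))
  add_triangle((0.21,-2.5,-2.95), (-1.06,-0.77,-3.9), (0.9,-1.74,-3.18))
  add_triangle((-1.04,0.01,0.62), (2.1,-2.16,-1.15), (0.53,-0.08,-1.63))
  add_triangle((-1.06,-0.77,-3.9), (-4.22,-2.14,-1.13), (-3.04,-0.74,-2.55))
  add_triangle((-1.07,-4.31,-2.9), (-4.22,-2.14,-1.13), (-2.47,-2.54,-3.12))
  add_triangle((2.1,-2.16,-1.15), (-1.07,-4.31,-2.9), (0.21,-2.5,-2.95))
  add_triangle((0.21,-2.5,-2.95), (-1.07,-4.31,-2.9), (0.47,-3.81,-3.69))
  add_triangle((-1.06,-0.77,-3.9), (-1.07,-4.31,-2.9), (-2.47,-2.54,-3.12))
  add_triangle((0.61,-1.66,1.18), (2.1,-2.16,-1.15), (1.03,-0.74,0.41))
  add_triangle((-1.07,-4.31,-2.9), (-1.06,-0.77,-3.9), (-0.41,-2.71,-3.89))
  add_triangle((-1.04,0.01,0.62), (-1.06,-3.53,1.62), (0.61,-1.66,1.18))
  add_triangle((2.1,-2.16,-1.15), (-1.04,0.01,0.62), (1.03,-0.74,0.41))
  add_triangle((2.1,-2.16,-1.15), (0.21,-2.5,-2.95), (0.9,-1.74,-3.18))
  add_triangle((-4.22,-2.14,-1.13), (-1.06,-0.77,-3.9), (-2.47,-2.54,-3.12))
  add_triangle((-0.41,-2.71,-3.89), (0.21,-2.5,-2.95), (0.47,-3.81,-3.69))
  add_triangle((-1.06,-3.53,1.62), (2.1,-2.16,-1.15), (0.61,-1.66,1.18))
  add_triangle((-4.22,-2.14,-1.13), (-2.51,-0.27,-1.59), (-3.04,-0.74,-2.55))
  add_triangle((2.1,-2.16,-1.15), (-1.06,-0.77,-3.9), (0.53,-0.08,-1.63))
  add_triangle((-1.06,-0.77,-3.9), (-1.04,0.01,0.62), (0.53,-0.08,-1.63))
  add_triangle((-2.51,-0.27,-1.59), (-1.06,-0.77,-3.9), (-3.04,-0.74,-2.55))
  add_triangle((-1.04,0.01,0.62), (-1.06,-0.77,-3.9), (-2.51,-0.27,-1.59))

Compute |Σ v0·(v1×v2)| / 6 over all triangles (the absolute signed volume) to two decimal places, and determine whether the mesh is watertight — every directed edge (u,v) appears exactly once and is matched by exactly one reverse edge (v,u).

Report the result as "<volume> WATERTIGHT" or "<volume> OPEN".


Per-triangle v0·(v1×v2)/6:
  t1: +0.9807
  t2: +0.0983
  t3: +1.8892
  t4: +0.8939
  t5: +10.5453
  t6: +3.5402
  t7: -0.4727
  t8: +0.5671
  t9: +7.6057
  t10: +0.4704
  t11: +1.4676
  t12: -0.4887
  t13: +2.3226
  t14: +4.1481
  t15: +2.5820
  t16: -0.6174
  t17: +3.5880
  t18: +0.5213
  t19: +1.9282
  t20: +0.6639
  t21: -0.3669
  t22: +1.3401
  t23: +2.8725
  t24: +0.1708
  t25: +2.0727
  t26: +0.7069
  t27: +1.6017
  t28: +0.1189
  t29: +0.3865
  t30: -0.1863
Σ = +50.9505 → |volume| = 50.95

Directed edges: 90 total, each appears once with its reverse present → watertight.

50.95 WATERTIGHT


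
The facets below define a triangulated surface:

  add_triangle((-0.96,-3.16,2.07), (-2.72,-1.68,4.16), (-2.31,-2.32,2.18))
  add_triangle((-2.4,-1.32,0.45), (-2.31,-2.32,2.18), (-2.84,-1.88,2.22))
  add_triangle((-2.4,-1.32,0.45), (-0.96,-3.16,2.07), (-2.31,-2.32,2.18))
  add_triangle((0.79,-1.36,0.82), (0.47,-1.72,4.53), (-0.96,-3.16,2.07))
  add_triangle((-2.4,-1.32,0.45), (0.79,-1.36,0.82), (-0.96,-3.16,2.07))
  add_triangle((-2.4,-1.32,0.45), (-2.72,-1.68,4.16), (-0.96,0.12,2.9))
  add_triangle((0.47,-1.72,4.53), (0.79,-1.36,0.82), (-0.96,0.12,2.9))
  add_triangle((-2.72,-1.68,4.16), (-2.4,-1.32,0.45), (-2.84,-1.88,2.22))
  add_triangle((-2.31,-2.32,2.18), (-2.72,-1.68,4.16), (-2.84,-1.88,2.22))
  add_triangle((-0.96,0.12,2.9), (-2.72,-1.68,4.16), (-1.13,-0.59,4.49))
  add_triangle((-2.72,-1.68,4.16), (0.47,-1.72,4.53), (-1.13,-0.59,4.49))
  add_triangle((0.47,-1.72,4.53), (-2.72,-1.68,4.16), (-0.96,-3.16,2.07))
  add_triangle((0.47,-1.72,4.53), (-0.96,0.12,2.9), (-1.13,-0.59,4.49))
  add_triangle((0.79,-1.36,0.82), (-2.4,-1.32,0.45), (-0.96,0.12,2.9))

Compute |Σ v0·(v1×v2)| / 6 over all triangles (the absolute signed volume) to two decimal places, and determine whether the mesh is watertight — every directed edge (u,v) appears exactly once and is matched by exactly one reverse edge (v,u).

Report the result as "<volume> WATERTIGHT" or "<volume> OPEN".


15.16 WATERTIGHT

Per-triangle v0·(v1×v2)/6:
  t1: +1.8181
  t2: +0.4862
  t3: +1.0457
  t4: +2.1936
  t5: +0.3374
  t6: +1.1463
  t7: -0.3484
  t8: +0.3401
  t9: +0.7827
  t10: +0.8225
  t11: +2.7737
  t12: +5.5598
  t13: +0.4100
  t14: -2.2034
Σ = +15.1644 → |volume| = 15.16

Directed edges: 42 total, each appears once with its reverse present → watertight.


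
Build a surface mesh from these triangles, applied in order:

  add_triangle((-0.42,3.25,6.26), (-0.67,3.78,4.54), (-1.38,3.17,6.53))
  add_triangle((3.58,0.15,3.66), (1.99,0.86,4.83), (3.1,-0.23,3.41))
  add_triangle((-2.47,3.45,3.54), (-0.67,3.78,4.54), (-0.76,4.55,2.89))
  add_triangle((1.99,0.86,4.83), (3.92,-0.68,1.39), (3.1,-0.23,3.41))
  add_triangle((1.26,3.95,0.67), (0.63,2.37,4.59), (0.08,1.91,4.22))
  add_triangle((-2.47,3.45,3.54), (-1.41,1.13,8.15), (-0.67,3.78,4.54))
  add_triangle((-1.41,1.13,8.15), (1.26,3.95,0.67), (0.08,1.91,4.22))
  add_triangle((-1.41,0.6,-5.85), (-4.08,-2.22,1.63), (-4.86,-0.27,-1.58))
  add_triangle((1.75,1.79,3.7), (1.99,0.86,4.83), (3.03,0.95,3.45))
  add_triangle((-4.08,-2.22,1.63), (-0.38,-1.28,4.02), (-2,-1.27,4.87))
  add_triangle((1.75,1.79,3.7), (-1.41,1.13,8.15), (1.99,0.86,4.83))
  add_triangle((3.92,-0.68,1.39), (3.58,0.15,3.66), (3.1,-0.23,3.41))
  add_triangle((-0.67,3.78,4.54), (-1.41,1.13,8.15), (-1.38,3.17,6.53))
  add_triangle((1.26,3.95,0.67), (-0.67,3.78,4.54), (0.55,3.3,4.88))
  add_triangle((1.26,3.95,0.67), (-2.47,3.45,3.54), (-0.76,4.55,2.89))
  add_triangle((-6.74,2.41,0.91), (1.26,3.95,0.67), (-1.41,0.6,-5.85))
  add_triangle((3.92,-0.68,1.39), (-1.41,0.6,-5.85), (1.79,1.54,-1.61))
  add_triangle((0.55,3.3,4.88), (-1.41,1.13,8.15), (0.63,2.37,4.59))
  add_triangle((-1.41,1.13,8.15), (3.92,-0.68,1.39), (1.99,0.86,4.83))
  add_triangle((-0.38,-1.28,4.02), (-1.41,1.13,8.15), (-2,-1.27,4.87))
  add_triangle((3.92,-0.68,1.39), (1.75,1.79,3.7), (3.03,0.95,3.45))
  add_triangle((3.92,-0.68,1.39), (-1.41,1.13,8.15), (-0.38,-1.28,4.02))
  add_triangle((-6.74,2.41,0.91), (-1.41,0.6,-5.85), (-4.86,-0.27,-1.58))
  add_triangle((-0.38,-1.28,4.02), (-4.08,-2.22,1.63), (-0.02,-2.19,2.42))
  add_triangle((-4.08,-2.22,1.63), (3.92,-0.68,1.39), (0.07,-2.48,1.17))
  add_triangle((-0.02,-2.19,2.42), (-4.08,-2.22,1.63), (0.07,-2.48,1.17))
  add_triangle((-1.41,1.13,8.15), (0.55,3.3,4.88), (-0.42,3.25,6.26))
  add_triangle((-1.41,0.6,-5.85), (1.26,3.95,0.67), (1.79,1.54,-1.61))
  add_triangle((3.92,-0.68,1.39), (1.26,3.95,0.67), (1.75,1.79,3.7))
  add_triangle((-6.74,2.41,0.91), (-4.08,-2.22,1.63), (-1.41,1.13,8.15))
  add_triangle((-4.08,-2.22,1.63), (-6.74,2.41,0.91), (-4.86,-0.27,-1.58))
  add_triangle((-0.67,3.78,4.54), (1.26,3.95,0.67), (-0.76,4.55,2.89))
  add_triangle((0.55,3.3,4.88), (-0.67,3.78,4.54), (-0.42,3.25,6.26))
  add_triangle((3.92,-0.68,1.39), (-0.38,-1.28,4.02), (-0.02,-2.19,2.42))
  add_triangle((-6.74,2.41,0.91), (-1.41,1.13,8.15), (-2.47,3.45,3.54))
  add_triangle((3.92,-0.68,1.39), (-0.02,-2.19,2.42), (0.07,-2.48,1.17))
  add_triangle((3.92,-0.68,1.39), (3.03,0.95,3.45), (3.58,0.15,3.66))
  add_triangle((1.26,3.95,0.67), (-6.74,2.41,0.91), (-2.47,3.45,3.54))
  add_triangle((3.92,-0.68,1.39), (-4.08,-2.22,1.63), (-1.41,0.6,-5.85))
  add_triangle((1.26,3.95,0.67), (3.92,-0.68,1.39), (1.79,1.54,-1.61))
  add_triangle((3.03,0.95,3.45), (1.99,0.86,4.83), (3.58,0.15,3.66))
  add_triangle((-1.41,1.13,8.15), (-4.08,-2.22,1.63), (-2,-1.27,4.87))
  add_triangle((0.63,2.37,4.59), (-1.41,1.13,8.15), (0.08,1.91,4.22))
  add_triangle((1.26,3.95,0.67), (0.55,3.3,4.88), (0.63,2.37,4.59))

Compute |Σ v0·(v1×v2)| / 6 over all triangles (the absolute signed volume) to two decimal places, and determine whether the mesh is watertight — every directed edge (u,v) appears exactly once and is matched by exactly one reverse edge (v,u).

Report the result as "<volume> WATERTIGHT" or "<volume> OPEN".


234.81 OPEN

Per-triangle v0·(v1×v2)/6:
  t1: +1.4823
  t2: +0.7118
  t3: +3.0324
  t4: -0.9902
  t5: -1.1361
  t6: +8.4134
  t7: -1.7681
  t8: +7.0809
  t9: +1.4038
  t10: +2.4929
  t11: +4.2834
  t12: +0.6833
  t13: -1.4262
  t14: +4.0448
  t15: +0.6774
  t16: +29.9496
  t17: +5.9470
  t18: +1.7915
  t19: +4.4252
  t20: +3.7223
  t21: +0.2805
  t22: +10.0096
  t23: +13.8642
  t24: +3.9716
  t25: -2.7702
  t26: +2.3549
  t27: +2.1487
  t28: +7.0616
  t29: +8.0815
  t30: +33.6526
  t31: +11.6751
  t32: +3.0603
  t33: +1.5948
  t34: +3.8198
  t35: +20.6964
  t36: +2.2722
  t37: +1.1080
  t38: +13.4283
  t39: +9.5191
  t40: +6.3833
  t41: +1.2096
  t42: +6.1897
  t43: -0.6553
  t44: +1.0275
Σ = +234.8053 → |volume| = 234.81

Directed edges: 132 total; 6 unmatched, e.g. (-1.38,3.17,6.53)→(-0.42,3.25,6.26) → open.
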